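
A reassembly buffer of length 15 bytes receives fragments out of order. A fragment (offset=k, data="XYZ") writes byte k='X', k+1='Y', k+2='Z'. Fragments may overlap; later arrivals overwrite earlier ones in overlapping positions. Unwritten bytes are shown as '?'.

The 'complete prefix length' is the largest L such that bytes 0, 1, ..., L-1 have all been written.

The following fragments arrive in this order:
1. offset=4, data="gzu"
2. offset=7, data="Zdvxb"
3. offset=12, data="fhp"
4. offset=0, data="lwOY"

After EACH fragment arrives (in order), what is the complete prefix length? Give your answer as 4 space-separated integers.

Fragment 1: offset=4 data="gzu" -> buffer=????gzu???????? -> prefix_len=0
Fragment 2: offset=7 data="Zdvxb" -> buffer=????gzuZdvxb??? -> prefix_len=0
Fragment 3: offset=12 data="fhp" -> buffer=????gzuZdvxbfhp -> prefix_len=0
Fragment 4: offset=0 data="lwOY" -> buffer=lwOYgzuZdvxbfhp -> prefix_len=15

Answer: 0 0 0 15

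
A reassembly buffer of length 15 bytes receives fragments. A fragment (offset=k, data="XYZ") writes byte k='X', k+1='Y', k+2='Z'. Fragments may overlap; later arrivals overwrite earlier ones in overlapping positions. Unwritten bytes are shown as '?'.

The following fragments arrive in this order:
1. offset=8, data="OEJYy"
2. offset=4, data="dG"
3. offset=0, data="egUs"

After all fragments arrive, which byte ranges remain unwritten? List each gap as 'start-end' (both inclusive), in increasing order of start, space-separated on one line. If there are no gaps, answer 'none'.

Answer: 6-7 13-14

Derivation:
Fragment 1: offset=8 len=5
Fragment 2: offset=4 len=2
Fragment 3: offset=0 len=4
Gaps: 6-7 13-14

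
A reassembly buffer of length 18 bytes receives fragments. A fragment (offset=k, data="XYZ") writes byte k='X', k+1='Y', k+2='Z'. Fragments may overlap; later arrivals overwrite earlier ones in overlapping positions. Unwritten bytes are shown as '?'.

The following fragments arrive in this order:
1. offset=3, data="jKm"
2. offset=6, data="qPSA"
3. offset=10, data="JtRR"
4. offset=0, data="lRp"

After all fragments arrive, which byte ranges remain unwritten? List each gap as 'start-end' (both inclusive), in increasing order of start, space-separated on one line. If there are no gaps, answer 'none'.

Fragment 1: offset=3 len=3
Fragment 2: offset=6 len=4
Fragment 3: offset=10 len=4
Fragment 4: offset=0 len=3
Gaps: 14-17

Answer: 14-17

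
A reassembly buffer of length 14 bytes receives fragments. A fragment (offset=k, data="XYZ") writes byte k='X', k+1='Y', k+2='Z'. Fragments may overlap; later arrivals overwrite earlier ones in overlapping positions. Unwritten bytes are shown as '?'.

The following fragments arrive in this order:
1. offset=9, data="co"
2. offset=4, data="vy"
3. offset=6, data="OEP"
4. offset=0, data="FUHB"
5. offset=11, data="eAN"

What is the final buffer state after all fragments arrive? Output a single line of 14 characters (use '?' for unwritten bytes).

Fragment 1: offset=9 data="co" -> buffer=?????????co???
Fragment 2: offset=4 data="vy" -> buffer=????vy???co???
Fragment 3: offset=6 data="OEP" -> buffer=????vyOEPco???
Fragment 4: offset=0 data="FUHB" -> buffer=FUHBvyOEPco???
Fragment 5: offset=11 data="eAN" -> buffer=FUHBvyOEPcoeAN

Answer: FUHBvyOEPcoeAN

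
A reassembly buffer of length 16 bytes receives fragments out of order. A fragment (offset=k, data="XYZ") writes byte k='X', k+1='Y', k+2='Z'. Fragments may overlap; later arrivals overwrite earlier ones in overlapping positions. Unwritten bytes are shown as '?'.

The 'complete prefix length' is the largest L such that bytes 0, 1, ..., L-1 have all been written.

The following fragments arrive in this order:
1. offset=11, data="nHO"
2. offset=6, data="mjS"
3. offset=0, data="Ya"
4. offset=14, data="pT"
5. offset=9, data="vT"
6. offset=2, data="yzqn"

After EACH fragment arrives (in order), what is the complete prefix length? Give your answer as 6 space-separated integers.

Answer: 0 0 2 2 2 16

Derivation:
Fragment 1: offset=11 data="nHO" -> buffer=???????????nHO?? -> prefix_len=0
Fragment 2: offset=6 data="mjS" -> buffer=??????mjS??nHO?? -> prefix_len=0
Fragment 3: offset=0 data="Ya" -> buffer=Ya????mjS??nHO?? -> prefix_len=2
Fragment 4: offset=14 data="pT" -> buffer=Ya????mjS??nHOpT -> prefix_len=2
Fragment 5: offset=9 data="vT" -> buffer=Ya????mjSvTnHOpT -> prefix_len=2
Fragment 6: offset=2 data="yzqn" -> buffer=YayzqnmjSvTnHOpT -> prefix_len=16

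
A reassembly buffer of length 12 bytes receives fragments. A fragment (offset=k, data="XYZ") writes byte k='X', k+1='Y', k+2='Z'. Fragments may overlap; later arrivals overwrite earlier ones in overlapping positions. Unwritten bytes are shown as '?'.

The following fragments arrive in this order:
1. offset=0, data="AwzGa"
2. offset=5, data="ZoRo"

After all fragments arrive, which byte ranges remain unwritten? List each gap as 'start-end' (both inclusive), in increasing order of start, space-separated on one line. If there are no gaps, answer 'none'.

Fragment 1: offset=0 len=5
Fragment 2: offset=5 len=4
Gaps: 9-11

Answer: 9-11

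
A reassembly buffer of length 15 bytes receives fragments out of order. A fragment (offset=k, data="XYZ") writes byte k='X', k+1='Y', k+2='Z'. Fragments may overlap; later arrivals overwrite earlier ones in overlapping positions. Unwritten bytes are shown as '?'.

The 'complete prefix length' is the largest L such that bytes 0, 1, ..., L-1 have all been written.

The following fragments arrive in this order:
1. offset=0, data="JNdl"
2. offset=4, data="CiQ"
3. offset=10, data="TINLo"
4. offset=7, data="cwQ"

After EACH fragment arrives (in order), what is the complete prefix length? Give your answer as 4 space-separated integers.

Answer: 4 7 7 15

Derivation:
Fragment 1: offset=0 data="JNdl" -> buffer=JNdl??????????? -> prefix_len=4
Fragment 2: offset=4 data="CiQ" -> buffer=JNdlCiQ???????? -> prefix_len=7
Fragment 3: offset=10 data="TINLo" -> buffer=JNdlCiQ???TINLo -> prefix_len=7
Fragment 4: offset=7 data="cwQ" -> buffer=JNdlCiQcwQTINLo -> prefix_len=15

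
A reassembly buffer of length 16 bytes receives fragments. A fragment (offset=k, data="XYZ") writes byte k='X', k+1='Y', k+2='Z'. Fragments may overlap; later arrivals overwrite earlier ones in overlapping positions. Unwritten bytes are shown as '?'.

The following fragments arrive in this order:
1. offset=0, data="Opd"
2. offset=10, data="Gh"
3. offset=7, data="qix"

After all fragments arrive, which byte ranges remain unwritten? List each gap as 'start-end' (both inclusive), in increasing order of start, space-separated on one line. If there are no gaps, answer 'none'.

Fragment 1: offset=0 len=3
Fragment 2: offset=10 len=2
Fragment 3: offset=7 len=3
Gaps: 3-6 12-15

Answer: 3-6 12-15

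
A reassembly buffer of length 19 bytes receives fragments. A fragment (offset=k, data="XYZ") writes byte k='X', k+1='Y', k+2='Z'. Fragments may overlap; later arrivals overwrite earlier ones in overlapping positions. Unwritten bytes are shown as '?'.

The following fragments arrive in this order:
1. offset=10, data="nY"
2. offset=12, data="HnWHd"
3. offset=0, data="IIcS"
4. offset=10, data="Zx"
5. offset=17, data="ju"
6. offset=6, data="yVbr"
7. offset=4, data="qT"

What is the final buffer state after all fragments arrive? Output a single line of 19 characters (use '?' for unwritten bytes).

Fragment 1: offset=10 data="nY" -> buffer=??????????nY???????
Fragment 2: offset=12 data="HnWHd" -> buffer=??????????nYHnWHd??
Fragment 3: offset=0 data="IIcS" -> buffer=IIcS??????nYHnWHd??
Fragment 4: offset=10 data="Zx" -> buffer=IIcS??????ZxHnWHd??
Fragment 5: offset=17 data="ju" -> buffer=IIcS??????ZxHnWHdju
Fragment 6: offset=6 data="yVbr" -> buffer=IIcS??yVbrZxHnWHdju
Fragment 7: offset=4 data="qT" -> buffer=IIcSqTyVbrZxHnWHdju

Answer: IIcSqTyVbrZxHnWHdju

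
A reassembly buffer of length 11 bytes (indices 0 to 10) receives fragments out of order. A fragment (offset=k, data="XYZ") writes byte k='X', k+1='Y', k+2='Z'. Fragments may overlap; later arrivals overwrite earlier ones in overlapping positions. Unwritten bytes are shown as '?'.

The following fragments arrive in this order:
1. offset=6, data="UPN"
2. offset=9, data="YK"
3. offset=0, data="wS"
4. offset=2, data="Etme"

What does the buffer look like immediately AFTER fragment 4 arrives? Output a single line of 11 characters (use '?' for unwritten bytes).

Fragment 1: offset=6 data="UPN" -> buffer=??????UPN??
Fragment 2: offset=9 data="YK" -> buffer=??????UPNYK
Fragment 3: offset=0 data="wS" -> buffer=wS????UPNYK
Fragment 4: offset=2 data="Etme" -> buffer=wSEtmeUPNYK

Answer: wSEtmeUPNYK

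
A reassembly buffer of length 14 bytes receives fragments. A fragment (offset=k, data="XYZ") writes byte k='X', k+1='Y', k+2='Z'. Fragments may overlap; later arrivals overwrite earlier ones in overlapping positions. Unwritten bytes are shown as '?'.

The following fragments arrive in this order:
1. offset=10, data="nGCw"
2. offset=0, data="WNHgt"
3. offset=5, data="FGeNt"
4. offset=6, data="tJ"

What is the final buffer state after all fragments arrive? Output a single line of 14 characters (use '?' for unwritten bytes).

Answer: WNHgtFtJNtnGCw

Derivation:
Fragment 1: offset=10 data="nGCw" -> buffer=??????????nGCw
Fragment 2: offset=0 data="WNHgt" -> buffer=WNHgt?????nGCw
Fragment 3: offset=5 data="FGeNt" -> buffer=WNHgtFGeNtnGCw
Fragment 4: offset=6 data="tJ" -> buffer=WNHgtFtJNtnGCw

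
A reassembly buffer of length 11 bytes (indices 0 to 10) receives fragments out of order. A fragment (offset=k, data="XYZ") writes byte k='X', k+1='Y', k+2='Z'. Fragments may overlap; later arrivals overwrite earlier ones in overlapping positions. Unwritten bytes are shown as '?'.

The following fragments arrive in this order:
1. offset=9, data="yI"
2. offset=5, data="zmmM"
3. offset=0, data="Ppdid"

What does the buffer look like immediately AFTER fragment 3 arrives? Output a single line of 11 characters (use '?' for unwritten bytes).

Answer: PpdidzmmMyI

Derivation:
Fragment 1: offset=9 data="yI" -> buffer=?????????yI
Fragment 2: offset=5 data="zmmM" -> buffer=?????zmmMyI
Fragment 3: offset=0 data="Ppdid" -> buffer=PpdidzmmMyI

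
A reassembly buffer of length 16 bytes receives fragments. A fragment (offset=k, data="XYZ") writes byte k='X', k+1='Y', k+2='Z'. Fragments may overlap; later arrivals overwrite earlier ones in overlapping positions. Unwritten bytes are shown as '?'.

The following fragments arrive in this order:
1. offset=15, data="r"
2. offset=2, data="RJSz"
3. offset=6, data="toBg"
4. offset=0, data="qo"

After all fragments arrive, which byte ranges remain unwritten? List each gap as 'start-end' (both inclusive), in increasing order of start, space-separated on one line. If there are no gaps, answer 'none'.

Answer: 10-14

Derivation:
Fragment 1: offset=15 len=1
Fragment 2: offset=2 len=4
Fragment 3: offset=6 len=4
Fragment 4: offset=0 len=2
Gaps: 10-14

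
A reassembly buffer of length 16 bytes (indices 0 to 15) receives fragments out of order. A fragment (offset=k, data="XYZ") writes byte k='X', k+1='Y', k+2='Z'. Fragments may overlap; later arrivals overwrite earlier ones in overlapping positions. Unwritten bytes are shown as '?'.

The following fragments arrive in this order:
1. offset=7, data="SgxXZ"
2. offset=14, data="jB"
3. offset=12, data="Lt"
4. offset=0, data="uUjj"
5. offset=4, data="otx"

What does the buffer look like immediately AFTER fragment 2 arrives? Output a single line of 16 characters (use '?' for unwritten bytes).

Fragment 1: offset=7 data="SgxXZ" -> buffer=???????SgxXZ????
Fragment 2: offset=14 data="jB" -> buffer=???????SgxXZ??jB

Answer: ???????SgxXZ??jB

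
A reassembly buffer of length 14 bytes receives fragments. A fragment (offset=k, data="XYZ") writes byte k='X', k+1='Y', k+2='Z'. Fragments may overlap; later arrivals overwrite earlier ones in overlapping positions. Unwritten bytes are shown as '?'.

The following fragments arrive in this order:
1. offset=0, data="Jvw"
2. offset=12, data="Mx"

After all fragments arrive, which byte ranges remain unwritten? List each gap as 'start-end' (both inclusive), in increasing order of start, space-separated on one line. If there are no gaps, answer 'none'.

Answer: 3-11

Derivation:
Fragment 1: offset=0 len=3
Fragment 2: offset=12 len=2
Gaps: 3-11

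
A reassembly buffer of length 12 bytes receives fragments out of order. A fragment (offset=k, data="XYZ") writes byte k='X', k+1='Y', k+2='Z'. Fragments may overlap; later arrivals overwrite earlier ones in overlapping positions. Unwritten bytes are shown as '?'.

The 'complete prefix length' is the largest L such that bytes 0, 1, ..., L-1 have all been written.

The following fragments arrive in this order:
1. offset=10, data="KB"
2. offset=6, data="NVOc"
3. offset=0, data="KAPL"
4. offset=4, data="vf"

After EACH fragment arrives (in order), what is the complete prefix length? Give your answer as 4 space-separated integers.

Answer: 0 0 4 12

Derivation:
Fragment 1: offset=10 data="KB" -> buffer=??????????KB -> prefix_len=0
Fragment 2: offset=6 data="NVOc" -> buffer=??????NVOcKB -> prefix_len=0
Fragment 3: offset=0 data="KAPL" -> buffer=KAPL??NVOcKB -> prefix_len=4
Fragment 4: offset=4 data="vf" -> buffer=KAPLvfNVOcKB -> prefix_len=12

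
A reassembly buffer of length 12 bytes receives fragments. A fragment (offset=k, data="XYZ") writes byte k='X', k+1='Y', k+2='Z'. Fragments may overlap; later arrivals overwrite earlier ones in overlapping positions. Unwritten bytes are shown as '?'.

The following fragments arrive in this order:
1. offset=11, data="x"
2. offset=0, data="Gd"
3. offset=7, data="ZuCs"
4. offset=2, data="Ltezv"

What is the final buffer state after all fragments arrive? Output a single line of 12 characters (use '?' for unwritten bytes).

Fragment 1: offset=11 data="x" -> buffer=???????????x
Fragment 2: offset=0 data="Gd" -> buffer=Gd?????????x
Fragment 3: offset=7 data="ZuCs" -> buffer=Gd?????ZuCsx
Fragment 4: offset=2 data="Ltezv" -> buffer=GdLtezvZuCsx

Answer: GdLtezvZuCsx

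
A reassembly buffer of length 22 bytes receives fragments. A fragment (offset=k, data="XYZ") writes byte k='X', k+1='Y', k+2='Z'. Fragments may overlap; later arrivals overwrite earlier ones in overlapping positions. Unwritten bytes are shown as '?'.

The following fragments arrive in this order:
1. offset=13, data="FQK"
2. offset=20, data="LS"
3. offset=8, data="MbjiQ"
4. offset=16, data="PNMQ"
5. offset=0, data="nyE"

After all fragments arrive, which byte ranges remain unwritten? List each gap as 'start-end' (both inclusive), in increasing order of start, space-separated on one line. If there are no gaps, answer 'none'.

Fragment 1: offset=13 len=3
Fragment 2: offset=20 len=2
Fragment 3: offset=8 len=5
Fragment 4: offset=16 len=4
Fragment 5: offset=0 len=3
Gaps: 3-7

Answer: 3-7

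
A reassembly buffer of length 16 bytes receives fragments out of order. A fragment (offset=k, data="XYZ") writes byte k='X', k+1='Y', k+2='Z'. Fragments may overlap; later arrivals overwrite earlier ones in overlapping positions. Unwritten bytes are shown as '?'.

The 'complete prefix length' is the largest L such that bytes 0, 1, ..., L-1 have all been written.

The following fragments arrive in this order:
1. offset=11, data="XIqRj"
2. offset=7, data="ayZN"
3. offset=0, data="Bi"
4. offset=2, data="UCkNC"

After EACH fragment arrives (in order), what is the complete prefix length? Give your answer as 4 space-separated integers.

Fragment 1: offset=11 data="XIqRj" -> buffer=???????????XIqRj -> prefix_len=0
Fragment 2: offset=7 data="ayZN" -> buffer=???????ayZNXIqRj -> prefix_len=0
Fragment 3: offset=0 data="Bi" -> buffer=Bi?????ayZNXIqRj -> prefix_len=2
Fragment 4: offset=2 data="UCkNC" -> buffer=BiUCkNCayZNXIqRj -> prefix_len=16

Answer: 0 0 2 16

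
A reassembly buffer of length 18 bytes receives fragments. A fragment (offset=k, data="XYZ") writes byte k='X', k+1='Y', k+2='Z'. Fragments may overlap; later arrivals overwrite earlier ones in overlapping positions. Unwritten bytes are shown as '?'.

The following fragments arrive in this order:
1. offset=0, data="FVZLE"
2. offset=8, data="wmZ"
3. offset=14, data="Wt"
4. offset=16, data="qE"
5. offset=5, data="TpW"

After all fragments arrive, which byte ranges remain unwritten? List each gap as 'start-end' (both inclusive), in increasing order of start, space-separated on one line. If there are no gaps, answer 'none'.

Fragment 1: offset=0 len=5
Fragment 2: offset=8 len=3
Fragment 3: offset=14 len=2
Fragment 4: offset=16 len=2
Fragment 5: offset=5 len=3
Gaps: 11-13

Answer: 11-13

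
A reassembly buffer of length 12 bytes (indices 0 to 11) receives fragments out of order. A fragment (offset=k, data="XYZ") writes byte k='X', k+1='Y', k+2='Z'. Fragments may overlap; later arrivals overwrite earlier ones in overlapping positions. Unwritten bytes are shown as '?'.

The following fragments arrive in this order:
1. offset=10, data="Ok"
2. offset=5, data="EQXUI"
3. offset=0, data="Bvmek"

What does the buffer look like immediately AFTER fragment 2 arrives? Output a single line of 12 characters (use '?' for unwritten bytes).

Answer: ?????EQXUIOk

Derivation:
Fragment 1: offset=10 data="Ok" -> buffer=??????????Ok
Fragment 2: offset=5 data="EQXUI" -> buffer=?????EQXUIOk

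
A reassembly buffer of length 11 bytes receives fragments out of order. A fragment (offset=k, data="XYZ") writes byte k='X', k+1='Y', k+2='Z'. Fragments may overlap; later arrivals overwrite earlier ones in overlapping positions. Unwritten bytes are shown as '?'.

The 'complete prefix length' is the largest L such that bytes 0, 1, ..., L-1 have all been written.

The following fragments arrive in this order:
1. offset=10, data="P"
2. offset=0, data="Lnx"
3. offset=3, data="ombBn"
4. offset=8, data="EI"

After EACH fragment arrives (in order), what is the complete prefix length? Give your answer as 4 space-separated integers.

Answer: 0 3 8 11

Derivation:
Fragment 1: offset=10 data="P" -> buffer=??????????P -> prefix_len=0
Fragment 2: offset=0 data="Lnx" -> buffer=Lnx???????P -> prefix_len=3
Fragment 3: offset=3 data="ombBn" -> buffer=LnxombBn??P -> prefix_len=8
Fragment 4: offset=8 data="EI" -> buffer=LnxombBnEIP -> prefix_len=11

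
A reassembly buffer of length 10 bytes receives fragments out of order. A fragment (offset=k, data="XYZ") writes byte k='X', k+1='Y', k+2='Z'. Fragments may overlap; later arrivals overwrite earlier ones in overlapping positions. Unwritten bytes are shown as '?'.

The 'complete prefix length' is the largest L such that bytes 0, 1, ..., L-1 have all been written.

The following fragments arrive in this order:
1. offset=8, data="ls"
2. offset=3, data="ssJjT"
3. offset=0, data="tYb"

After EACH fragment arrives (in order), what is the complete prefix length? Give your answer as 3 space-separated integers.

Answer: 0 0 10

Derivation:
Fragment 1: offset=8 data="ls" -> buffer=????????ls -> prefix_len=0
Fragment 2: offset=3 data="ssJjT" -> buffer=???ssJjTls -> prefix_len=0
Fragment 3: offset=0 data="tYb" -> buffer=tYbssJjTls -> prefix_len=10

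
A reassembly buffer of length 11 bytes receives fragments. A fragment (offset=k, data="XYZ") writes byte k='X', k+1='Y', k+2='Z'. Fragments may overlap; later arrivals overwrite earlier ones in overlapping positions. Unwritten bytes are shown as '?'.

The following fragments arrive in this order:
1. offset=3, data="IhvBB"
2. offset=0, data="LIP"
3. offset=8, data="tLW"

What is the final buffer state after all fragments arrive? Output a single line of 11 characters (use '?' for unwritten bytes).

Fragment 1: offset=3 data="IhvBB" -> buffer=???IhvBB???
Fragment 2: offset=0 data="LIP" -> buffer=LIPIhvBB???
Fragment 3: offset=8 data="tLW" -> buffer=LIPIhvBBtLW

Answer: LIPIhvBBtLW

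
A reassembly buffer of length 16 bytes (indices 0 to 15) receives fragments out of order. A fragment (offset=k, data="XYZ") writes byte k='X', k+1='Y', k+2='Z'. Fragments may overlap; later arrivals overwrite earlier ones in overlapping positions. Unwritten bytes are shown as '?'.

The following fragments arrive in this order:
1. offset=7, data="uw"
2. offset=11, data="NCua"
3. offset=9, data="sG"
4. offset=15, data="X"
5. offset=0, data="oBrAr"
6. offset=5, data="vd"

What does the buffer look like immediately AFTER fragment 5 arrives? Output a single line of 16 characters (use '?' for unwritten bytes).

Answer: oBrAr??uwsGNCuaX

Derivation:
Fragment 1: offset=7 data="uw" -> buffer=???????uw???????
Fragment 2: offset=11 data="NCua" -> buffer=???????uw??NCua?
Fragment 3: offset=9 data="sG" -> buffer=???????uwsGNCua?
Fragment 4: offset=15 data="X" -> buffer=???????uwsGNCuaX
Fragment 5: offset=0 data="oBrAr" -> buffer=oBrAr??uwsGNCuaX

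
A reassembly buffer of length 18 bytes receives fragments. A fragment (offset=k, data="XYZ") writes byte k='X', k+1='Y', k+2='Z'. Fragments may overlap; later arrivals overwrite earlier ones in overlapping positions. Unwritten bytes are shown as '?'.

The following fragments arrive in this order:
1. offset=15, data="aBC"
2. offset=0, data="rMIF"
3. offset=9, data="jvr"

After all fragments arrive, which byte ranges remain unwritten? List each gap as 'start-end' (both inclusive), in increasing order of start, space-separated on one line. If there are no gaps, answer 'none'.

Fragment 1: offset=15 len=3
Fragment 2: offset=0 len=4
Fragment 3: offset=9 len=3
Gaps: 4-8 12-14

Answer: 4-8 12-14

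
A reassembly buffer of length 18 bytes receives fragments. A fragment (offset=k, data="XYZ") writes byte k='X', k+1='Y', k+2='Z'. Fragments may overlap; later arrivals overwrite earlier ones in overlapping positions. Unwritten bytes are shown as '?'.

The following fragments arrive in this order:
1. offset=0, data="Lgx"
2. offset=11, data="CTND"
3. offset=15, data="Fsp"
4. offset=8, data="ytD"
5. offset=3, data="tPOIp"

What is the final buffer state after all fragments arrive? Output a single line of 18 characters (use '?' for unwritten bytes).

Answer: LgxtPOIpytDCTNDFsp

Derivation:
Fragment 1: offset=0 data="Lgx" -> buffer=Lgx???????????????
Fragment 2: offset=11 data="CTND" -> buffer=Lgx????????CTND???
Fragment 3: offset=15 data="Fsp" -> buffer=Lgx????????CTNDFsp
Fragment 4: offset=8 data="ytD" -> buffer=Lgx?????ytDCTNDFsp
Fragment 5: offset=3 data="tPOIp" -> buffer=LgxtPOIpytDCTNDFsp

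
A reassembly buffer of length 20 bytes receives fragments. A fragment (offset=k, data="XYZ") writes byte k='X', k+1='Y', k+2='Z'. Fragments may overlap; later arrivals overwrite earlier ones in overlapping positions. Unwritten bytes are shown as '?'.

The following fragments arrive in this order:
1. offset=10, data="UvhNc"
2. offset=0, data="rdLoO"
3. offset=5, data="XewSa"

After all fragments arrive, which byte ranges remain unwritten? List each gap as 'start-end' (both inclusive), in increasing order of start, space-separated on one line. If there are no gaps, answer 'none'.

Answer: 15-19

Derivation:
Fragment 1: offset=10 len=5
Fragment 2: offset=0 len=5
Fragment 3: offset=5 len=5
Gaps: 15-19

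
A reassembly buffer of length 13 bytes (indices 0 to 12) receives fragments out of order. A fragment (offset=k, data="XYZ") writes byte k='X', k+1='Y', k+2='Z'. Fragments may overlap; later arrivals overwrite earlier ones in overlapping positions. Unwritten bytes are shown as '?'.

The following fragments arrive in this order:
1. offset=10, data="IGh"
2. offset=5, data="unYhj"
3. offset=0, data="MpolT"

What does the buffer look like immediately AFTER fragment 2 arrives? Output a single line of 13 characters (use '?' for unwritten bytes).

Answer: ?????unYhjIGh

Derivation:
Fragment 1: offset=10 data="IGh" -> buffer=??????????IGh
Fragment 2: offset=5 data="unYhj" -> buffer=?????unYhjIGh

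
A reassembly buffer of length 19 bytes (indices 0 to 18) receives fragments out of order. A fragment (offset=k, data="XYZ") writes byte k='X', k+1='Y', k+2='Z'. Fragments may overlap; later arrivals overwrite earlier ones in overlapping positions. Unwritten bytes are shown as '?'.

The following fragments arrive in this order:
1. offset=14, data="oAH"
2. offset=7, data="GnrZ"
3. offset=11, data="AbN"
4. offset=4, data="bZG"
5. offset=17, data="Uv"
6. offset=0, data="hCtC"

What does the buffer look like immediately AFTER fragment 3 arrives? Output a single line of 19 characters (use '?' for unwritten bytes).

Fragment 1: offset=14 data="oAH" -> buffer=??????????????oAH??
Fragment 2: offset=7 data="GnrZ" -> buffer=???????GnrZ???oAH??
Fragment 3: offset=11 data="AbN" -> buffer=???????GnrZAbNoAH??

Answer: ???????GnrZAbNoAH??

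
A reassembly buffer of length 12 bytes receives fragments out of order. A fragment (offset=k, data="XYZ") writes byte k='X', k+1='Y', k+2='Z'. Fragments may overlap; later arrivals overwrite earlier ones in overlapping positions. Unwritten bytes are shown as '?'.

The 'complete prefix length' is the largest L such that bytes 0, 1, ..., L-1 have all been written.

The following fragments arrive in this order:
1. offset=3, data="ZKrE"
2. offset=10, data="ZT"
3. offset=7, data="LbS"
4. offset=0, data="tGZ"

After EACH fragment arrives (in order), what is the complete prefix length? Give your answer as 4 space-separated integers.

Fragment 1: offset=3 data="ZKrE" -> buffer=???ZKrE????? -> prefix_len=0
Fragment 2: offset=10 data="ZT" -> buffer=???ZKrE???ZT -> prefix_len=0
Fragment 3: offset=7 data="LbS" -> buffer=???ZKrELbSZT -> prefix_len=0
Fragment 4: offset=0 data="tGZ" -> buffer=tGZZKrELbSZT -> prefix_len=12

Answer: 0 0 0 12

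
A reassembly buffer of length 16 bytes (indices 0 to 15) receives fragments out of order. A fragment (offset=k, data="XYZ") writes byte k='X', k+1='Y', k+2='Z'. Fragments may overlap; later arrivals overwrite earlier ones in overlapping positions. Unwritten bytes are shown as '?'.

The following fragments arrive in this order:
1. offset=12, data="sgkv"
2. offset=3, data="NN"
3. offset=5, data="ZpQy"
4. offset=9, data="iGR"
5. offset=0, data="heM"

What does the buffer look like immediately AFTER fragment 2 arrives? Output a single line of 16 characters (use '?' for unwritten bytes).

Answer: ???NN???????sgkv

Derivation:
Fragment 1: offset=12 data="sgkv" -> buffer=????????????sgkv
Fragment 2: offset=3 data="NN" -> buffer=???NN???????sgkv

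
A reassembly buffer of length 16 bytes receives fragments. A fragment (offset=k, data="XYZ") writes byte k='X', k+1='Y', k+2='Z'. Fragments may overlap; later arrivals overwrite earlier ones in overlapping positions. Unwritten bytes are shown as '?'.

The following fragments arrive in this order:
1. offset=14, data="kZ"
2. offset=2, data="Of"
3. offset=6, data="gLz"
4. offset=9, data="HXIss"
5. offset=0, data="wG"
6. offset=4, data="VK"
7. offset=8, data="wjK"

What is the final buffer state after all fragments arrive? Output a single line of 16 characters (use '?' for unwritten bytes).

Answer: wGOfVKgLwjKIsskZ

Derivation:
Fragment 1: offset=14 data="kZ" -> buffer=??????????????kZ
Fragment 2: offset=2 data="Of" -> buffer=??Of??????????kZ
Fragment 3: offset=6 data="gLz" -> buffer=??Of??gLz?????kZ
Fragment 4: offset=9 data="HXIss" -> buffer=??Of??gLzHXIsskZ
Fragment 5: offset=0 data="wG" -> buffer=wGOf??gLzHXIsskZ
Fragment 6: offset=4 data="VK" -> buffer=wGOfVKgLzHXIsskZ
Fragment 7: offset=8 data="wjK" -> buffer=wGOfVKgLwjKIsskZ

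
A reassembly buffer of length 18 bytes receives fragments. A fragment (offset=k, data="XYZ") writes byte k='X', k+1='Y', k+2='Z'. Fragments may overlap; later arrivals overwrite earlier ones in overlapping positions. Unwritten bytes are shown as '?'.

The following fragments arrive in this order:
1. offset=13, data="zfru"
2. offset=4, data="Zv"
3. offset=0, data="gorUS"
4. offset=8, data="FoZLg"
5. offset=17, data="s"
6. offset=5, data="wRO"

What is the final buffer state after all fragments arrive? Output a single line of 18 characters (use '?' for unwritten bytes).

Answer: gorUSwROFoZLgzfrus

Derivation:
Fragment 1: offset=13 data="zfru" -> buffer=?????????????zfru?
Fragment 2: offset=4 data="Zv" -> buffer=????Zv???????zfru?
Fragment 3: offset=0 data="gorUS" -> buffer=gorUSv???????zfru?
Fragment 4: offset=8 data="FoZLg" -> buffer=gorUSv??FoZLgzfru?
Fragment 5: offset=17 data="s" -> buffer=gorUSv??FoZLgzfrus
Fragment 6: offset=5 data="wRO" -> buffer=gorUSwROFoZLgzfrus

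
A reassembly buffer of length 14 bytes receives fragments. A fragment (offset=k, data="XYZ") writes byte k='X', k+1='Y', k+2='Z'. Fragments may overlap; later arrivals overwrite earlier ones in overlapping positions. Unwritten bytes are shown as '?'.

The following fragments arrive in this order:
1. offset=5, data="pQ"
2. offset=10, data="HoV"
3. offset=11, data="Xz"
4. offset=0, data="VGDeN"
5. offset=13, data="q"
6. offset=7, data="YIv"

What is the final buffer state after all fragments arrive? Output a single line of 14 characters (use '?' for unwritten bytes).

Answer: VGDeNpQYIvHXzq

Derivation:
Fragment 1: offset=5 data="pQ" -> buffer=?????pQ???????
Fragment 2: offset=10 data="HoV" -> buffer=?????pQ???HoV?
Fragment 3: offset=11 data="Xz" -> buffer=?????pQ???HXz?
Fragment 4: offset=0 data="VGDeN" -> buffer=VGDeNpQ???HXz?
Fragment 5: offset=13 data="q" -> buffer=VGDeNpQ???HXzq
Fragment 6: offset=7 data="YIv" -> buffer=VGDeNpQYIvHXzq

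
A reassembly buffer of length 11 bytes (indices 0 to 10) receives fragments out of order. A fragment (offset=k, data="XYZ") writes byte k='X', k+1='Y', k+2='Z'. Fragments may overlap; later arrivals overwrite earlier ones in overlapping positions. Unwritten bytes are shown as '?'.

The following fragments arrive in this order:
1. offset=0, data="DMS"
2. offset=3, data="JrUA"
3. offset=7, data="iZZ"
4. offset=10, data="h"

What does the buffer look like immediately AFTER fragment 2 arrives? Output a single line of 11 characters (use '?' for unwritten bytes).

Fragment 1: offset=0 data="DMS" -> buffer=DMS????????
Fragment 2: offset=3 data="JrUA" -> buffer=DMSJrUA????

Answer: DMSJrUA????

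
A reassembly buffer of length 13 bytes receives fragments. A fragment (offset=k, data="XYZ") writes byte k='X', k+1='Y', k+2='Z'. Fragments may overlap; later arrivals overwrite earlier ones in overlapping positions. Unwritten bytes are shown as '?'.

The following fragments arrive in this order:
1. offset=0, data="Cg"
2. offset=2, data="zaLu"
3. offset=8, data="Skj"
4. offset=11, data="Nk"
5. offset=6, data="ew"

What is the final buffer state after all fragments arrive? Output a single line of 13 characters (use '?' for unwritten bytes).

Answer: CgzaLuewSkjNk

Derivation:
Fragment 1: offset=0 data="Cg" -> buffer=Cg???????????
Fragment 2: offset=2 data="zaLu" -> buffer=CgzaLu???????
Fragment 3: offset=8 data="Skj" -> buffer=CgzaLu??Skj??
Fragment 4: offset=11 data="Nk" -> buffer=CgzaLu??SkjNk
Fragment 5: offset=6 data="ew" -> buffer=CgzaLuewSkjNk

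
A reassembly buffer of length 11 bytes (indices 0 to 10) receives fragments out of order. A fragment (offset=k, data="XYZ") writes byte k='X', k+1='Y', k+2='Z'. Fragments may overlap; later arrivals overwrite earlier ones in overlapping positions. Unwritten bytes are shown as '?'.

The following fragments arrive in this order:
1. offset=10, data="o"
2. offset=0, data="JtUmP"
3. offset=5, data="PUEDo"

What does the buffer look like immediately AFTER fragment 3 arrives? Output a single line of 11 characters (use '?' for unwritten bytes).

Fragment 1: offset=10 data="o" -> buffer=??????????o
Fragment 2: offset=0 data="JtUmP" -> buffer=JtUmP?????o
Fragment 3: offset=5 data="PUEDo" -> buffer=JtUmPPUEDoo

Answer: JtUmPPUEDoo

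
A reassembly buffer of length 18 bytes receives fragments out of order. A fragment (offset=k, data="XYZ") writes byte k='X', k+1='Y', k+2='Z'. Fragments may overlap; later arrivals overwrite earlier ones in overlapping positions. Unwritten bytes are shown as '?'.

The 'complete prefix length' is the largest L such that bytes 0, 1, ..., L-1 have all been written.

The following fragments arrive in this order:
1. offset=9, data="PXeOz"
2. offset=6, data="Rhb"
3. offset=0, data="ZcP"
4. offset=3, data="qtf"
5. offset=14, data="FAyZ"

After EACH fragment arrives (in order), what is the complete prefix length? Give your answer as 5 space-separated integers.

Answer: 0 0 3 14 18

Derivation:
Fragment 1: offset=9 data="PXeOz" -> buffer=?????????PXeOz???? -> prefix_len=0
Fragment 2: offset=6 data="Rhb" -> buffer=??????RhbPXeOz???? -> prefix_len=0
Fragment 3: offset=0 data="ZcP" -> buffer=ZcP???RhbPXeOz???? -> prefix_len=3
Fragment 4: offset=3 data="qtf" -> buffer=ZcPqtfRhbPXeOz???? -> prefix_len=14
Fragment 5: offset=14 data="FAyZ" -> buffer=ZcPqtfRhbPXeOzFAyZ -> prefix_len=18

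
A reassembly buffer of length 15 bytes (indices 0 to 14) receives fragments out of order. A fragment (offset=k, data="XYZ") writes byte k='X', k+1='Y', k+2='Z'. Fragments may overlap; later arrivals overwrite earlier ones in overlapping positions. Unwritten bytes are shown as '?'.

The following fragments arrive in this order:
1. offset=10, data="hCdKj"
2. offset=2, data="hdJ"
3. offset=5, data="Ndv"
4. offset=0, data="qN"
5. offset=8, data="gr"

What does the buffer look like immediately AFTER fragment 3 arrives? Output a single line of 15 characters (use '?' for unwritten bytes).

Answer: ??hdJNdv??hCdKj

Derivation:
Fragment 1: offset=10 data="hCdKj" -> buffer=??????????hCdKj
Fragment 2: offset=2 data="hdJ" -> buffer=??hdJ?????hCdKj
Fragment 3: offset=5 data="Ndv" -> buffer=??hdJNdv??hCdKj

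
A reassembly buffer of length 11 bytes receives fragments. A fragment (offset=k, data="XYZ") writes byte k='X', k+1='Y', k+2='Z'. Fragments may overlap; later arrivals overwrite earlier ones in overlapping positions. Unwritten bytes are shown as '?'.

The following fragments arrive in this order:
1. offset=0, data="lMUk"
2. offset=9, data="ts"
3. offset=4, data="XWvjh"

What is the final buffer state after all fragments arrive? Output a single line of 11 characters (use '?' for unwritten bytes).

Fragment 1: offset=0 data="lMUk" -> buffer=lMUk???????
Fragment 2: offset=9 data="ts" -> buffer=lMUk?????ts
Fragment 3: offset=4 data="XWvjh" -> buffer=lMUkXWvjhts

Answer: lMUkXWvjhts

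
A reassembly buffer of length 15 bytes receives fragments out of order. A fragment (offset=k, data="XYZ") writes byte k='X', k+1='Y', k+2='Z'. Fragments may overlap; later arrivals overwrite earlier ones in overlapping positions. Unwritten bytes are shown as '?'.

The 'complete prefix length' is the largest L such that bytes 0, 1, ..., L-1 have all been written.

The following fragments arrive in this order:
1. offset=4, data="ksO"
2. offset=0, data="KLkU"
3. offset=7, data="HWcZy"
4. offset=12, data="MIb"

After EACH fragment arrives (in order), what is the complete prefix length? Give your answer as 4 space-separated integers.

Answer: 0 7 12 15

Derivation:
Fragment 1: offset=4 data="ksO" -> buffer=????ksO???????? -> prefix_len=0
Fragment 2: offset=0 data="KLkU" -> buffer=KLkUksO???????? -> prefix_len=7
Fragment 3: offset=7 data="HWcZy" -> buffer=KLkUksOHWcZy??? -> prefix_len=12
Fragment 4: offset=12 data="MIb" -> buffer=KLkUksOHWcZyMIb -> prefix_len=15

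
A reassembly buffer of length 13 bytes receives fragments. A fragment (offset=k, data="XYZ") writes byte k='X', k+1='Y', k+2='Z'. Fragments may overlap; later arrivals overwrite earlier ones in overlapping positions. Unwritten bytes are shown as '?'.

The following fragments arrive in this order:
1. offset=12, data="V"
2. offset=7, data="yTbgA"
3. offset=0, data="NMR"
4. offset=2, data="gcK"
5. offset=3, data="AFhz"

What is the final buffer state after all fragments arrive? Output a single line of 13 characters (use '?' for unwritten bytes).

Answer: NMgAFhzyTbgAV

Derivation:
Fragment 1: offset=12 data="V" -> buffer=????????????V
Fragment 2: offset=7 data="yTbgA" -> buffer=???????yTbgAV
Fragment 3: offset=0 data="NMR" -> buffer=NMR????yTbgAV
Fragment 4: offset=2 data="gcK" -> buffer=NMgcK??yTbgAV
Fragment 5: offset=3 data="AFhz" -> buffer=NMgAFhzyTbgAV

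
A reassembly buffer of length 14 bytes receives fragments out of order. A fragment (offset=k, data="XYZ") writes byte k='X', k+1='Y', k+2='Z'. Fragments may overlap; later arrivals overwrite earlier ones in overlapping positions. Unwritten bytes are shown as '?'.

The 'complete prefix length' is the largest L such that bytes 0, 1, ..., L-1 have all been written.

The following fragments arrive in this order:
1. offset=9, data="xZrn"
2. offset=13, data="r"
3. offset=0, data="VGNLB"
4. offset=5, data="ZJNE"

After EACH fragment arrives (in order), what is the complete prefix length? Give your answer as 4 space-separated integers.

Answer: 0 0 5 14

Derivation:
Fragment 1: offset=9 data="xZrn" -> buffer=?????????xZrn? -> prefix_len=0
Fragment 2: offset=13 data="r" -> buffer=?????????xZrnr -> prefix_len=0
Fragment 3: offset=0 data="VGNLB" -> buffer=VGNLB????xZrnr -> prefix_len=5
Fragment 4: offset=5 data="ZJNE" -> buffer=VGNLBZJNExZrnr -> prefix_len=14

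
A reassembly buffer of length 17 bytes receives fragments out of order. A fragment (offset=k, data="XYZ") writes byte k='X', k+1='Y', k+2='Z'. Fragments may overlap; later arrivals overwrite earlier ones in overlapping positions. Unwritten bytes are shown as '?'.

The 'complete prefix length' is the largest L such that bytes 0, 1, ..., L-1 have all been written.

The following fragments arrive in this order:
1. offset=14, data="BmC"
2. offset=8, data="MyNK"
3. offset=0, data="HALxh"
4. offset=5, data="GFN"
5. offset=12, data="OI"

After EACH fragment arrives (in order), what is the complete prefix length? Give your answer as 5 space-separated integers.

Answer: 0 0 5 12 17

Derivation:
Fragment 1: offset=14 data="BmC" -> buffer=??????????????BmC -> prefix_len=0
Fragment 2: offset=8 data="MyNK" -> buffer=????????MyNK??BmC -> prefix_len=0
Fragment 3: offset=0 data="HALxh" -> buffer=HALxh???MyNK??BmC -> prefix_len=5
Fragment 4: offset=5 data="GFN" -> buffer=HALxhGFNMyNK??BmC -> prefix_len=12
Fragment 5: offset=12 data="OI" -> buffer=HALxhGFNMyNKOIBmC -> prefix_len=17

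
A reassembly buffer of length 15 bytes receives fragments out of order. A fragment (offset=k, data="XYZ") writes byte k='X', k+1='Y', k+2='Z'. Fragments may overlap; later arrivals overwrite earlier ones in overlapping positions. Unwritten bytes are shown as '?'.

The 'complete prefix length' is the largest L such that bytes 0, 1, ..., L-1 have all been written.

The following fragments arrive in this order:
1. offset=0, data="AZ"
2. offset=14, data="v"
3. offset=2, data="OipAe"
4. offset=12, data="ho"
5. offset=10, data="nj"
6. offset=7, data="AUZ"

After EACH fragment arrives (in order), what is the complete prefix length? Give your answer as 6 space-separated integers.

Fragment 1: offset=0 data="AZ" -> buffer=AZ????????????? -> prefix_len=2
Fragment 2: offset=14 data="v" -> buffer=AZ????????????v -> prefix_len=2
Fragment 3: offset=2 data="OipAe" -> buffer=AZOipAe???????v -> prefix_len=7
Fragment 4: offset=12 data="ho" -> buffer=AZOipAe?????hov -> prefix_len=7
Fragment 5: offset=10 data="nj" -> buffer=AZOipAe???njhov -> prefix_len=7
Fragment 6: offset=7 data="AUZ" -> buffer=AZOipAeAUZnjhov -> prefix_len=15

Answer: 2 2 7 7 7 15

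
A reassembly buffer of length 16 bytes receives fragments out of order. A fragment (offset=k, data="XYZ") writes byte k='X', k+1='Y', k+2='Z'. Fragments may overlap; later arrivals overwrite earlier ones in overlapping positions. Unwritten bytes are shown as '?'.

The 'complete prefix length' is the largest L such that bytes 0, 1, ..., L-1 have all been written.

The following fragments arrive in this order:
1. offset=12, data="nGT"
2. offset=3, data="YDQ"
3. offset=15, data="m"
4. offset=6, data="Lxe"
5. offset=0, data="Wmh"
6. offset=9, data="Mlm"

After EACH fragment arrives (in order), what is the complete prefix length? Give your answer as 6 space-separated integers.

Fragment 1: offset=12 data="nGT" -> buffer=????????????nGT? -> prefix_len=0
Fragment 2: offset=3 data="YDQ" -> buffer=???YDQ??????nGT? -> prefix_len=0
Fragment 3: offset=15 data="m" -> buffer=???YDQ??????nGTm -> prefix_len=0
Fragment 4: offset=6 data="Lxe" -> buffer=???YDQLxe???nGTm -> prefix_len=0
Fragment 5: offset=0 data="Wmh" -> buffer=WmhYDQLxe???nGTm -> prefix_len=9
Fragment 6: offset=9 data="Mlm" -> buffer=WmhYDQLxeMlmnGTm -> prefix_len=16

Answer: 0 0 0 0 9 16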